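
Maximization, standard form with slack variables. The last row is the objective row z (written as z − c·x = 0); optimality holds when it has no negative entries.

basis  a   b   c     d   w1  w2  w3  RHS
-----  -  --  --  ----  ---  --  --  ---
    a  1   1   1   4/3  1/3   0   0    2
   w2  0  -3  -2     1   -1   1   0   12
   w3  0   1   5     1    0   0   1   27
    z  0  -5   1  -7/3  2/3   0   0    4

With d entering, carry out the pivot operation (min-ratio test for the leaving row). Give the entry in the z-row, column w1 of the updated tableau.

Ratio test on column d — row 1: 2/(4/3) = 3/2; row 2: 12/1 = 12; row 3: 27/1 = 27. Minimum is 3/2 at row 1 (a leaves); pivot element 4/3.
Divide row 1 by 4/3; eliminate column d from the other rows.
z-row update in column w1: 2/3 − (-7/3)·(1/4) = 5/4.

5/4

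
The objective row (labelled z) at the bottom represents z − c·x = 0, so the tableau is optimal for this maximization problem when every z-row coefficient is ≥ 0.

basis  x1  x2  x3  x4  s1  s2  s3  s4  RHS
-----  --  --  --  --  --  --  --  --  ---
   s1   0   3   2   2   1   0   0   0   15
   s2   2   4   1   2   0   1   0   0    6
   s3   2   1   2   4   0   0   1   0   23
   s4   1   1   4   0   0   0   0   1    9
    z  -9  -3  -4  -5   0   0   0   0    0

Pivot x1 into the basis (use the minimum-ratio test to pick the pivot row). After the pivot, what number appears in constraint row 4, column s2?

-1/2

Ratio test on column x1 — row 1: entry 0 ≤ 0; row 2: 6/2 = 3; row 3: 23/2 = 23/2; row 4: 9/1 = 9. Minimum is 3 at row 2 (s2 leaves); pivot element 2.
Divide row 2 by 2; eliminate column x1 from the other rows.
Row 4 update in column s2: 0 − 1·(1/2) = -1/2.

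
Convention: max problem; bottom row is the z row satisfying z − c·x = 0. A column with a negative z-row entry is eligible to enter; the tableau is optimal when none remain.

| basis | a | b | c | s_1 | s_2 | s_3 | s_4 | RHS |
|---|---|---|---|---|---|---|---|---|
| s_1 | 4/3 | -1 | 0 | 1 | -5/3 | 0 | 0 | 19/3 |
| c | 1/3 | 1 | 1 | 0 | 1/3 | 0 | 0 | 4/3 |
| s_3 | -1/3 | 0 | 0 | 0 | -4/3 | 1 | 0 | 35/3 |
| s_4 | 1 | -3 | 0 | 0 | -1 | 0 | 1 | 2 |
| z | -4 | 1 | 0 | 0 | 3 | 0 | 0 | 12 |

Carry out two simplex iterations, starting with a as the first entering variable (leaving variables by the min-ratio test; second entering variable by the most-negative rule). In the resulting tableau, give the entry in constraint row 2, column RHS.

Ratio test on column a — row 1: (19/3)/(4/3) = 19/4; row 2: (4/3)/(1/3) = 4; row 3: entry -1/3 ≤ 0; row 4: 2/1 = 2. Minimum is 2 at row 4 (s_4 leaves); pivot element 1.
Divide row 4 by 1; eliminate column a from the other rows.
Second iteration: most negative z-row entry is -11 in column b, so b enters.
Ratio test on column b — row 1: (11/3)/3 = 11/9; row 2: (2/3)/2 = 1/3; row 3: entry -1 ≤ 0; row 4: entry -3 ≤ 0. Minimum is 1/3 at row 2 (c leaves); pivot element 2.
Divide row 2 by 2; eliminate column b from the other rows.
After both pivots, the entry at constraint row 2, column RHS is 1/3.

1/3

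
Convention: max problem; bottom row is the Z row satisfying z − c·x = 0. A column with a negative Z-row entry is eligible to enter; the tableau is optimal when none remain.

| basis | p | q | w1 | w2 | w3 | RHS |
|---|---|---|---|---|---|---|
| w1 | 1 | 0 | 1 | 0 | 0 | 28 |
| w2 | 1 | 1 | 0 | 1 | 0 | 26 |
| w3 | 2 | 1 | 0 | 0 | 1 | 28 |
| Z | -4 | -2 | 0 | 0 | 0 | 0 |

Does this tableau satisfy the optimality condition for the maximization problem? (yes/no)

no

The Z-row has a negative entry -4 in column p, so it is not optimal.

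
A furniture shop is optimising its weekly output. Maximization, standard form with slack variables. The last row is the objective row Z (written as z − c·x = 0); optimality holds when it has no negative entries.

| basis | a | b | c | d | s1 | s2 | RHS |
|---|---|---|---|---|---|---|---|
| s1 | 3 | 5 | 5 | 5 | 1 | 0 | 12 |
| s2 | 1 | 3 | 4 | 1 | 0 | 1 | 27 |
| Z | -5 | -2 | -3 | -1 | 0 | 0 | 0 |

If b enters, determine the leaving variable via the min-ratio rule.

s1

Column b entries and ratios — s1: 12/5 = 12/5; s2: 27/3 = 9.
Smallest ratio is 12/5 in the row of s1, so s1 leaves.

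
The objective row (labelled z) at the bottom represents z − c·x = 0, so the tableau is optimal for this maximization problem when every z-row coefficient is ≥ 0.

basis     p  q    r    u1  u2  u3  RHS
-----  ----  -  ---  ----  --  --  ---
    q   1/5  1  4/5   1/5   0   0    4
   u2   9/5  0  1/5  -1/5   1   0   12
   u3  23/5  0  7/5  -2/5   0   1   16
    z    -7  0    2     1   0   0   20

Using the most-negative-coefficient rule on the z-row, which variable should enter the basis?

Negative z-row entries: p: -7.
The most negative is -7 in column p, so p enters.

p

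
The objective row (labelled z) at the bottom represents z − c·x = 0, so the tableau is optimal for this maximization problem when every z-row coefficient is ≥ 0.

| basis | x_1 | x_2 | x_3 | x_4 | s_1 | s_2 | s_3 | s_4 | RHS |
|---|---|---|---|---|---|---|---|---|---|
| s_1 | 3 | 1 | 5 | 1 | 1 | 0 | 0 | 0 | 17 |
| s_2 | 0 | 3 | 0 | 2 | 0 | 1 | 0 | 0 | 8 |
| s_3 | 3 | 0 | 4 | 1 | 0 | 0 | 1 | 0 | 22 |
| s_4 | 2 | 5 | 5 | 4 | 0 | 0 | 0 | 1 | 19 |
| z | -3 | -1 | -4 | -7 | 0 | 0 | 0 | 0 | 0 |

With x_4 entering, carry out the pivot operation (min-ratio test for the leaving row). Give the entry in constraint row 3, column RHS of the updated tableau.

Ratio test on column x_4 — row 1: 17/1 = 17; row 2: 8/2 = 4; row 3: 22/1 = 22; row 4: 19/4 = 19/4. Minimum is 4 at row 2 (s_2 leaves); pivot element 2.
Divide row 2 by 2; eliminate column x_4 from the other rows.
Row 3 update in column RHS: 22 − 1·4 = 18.

18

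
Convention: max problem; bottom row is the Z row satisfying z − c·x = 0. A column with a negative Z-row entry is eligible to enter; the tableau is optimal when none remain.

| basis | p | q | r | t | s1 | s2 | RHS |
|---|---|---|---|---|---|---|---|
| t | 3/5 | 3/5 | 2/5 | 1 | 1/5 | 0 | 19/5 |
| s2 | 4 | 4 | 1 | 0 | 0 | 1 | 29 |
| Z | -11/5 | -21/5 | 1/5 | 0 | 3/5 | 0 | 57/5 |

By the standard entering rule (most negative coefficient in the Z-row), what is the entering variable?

Negative Z-row entries: p: -11/5, q: -21/5.
The most negative is -21/5 in column q, so q enters.

q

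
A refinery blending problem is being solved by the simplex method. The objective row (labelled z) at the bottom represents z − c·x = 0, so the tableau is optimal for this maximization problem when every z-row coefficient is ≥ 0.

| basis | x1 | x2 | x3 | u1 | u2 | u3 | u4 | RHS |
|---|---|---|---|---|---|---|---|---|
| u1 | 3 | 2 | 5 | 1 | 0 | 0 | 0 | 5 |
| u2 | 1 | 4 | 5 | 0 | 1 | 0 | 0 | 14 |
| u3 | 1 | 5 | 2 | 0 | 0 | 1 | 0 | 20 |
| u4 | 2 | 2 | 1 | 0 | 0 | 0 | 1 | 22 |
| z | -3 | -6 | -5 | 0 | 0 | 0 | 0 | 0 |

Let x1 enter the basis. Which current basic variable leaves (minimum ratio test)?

u1

Column x1 entries and ratios — u1: 5/3 = 5/3; u2: 14/1 = 14; u3: 20/1 = 20; u4: 22/2 = 11.
Smallest ratio is 5/3 in the row of u1, so u1 leaves.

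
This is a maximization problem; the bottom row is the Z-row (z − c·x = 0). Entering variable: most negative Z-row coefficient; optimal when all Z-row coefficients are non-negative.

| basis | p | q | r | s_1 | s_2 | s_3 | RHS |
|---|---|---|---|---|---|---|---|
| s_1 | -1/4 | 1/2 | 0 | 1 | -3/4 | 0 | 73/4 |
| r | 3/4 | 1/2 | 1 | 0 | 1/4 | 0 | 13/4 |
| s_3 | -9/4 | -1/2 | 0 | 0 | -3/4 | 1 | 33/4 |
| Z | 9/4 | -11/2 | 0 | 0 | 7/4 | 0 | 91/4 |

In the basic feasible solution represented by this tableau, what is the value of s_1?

73/4

s_1 is basic (row 1); its value is the RHS of that row, 73/4.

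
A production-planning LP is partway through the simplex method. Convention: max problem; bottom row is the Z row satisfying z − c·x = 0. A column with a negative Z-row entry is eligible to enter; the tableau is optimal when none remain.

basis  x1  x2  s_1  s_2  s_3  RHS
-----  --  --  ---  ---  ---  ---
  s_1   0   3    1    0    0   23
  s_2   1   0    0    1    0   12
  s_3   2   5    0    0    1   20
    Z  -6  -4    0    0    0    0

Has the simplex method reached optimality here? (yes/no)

no

The Z-row has a negative entry -6 in column x1, so it is not optimal.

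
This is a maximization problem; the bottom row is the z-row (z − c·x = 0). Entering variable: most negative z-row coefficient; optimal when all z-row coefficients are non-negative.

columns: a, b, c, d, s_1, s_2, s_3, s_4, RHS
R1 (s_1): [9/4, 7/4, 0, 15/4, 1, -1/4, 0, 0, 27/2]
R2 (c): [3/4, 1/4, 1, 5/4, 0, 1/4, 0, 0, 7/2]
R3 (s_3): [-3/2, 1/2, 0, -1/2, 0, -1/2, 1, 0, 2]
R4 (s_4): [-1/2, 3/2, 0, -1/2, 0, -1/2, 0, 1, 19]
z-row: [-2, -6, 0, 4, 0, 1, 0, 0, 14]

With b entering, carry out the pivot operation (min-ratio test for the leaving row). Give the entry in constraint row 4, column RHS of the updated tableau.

13

Ratio test on column b — row 1: (27/2)/(7/4) = 54/7; row 2: (7/2)/(1/4) = 14; row 3: 2/(1/2) = 4; row 4: 19/(3/2) = 38/3. Minimum is 4 at row 3 (s_3 leaves); pivot element 1/2.
Divide row 3 by 1/2; eliminate column b from the other rows.
Row 4 update in column RHS: 19 − (3/2)·4 = 13.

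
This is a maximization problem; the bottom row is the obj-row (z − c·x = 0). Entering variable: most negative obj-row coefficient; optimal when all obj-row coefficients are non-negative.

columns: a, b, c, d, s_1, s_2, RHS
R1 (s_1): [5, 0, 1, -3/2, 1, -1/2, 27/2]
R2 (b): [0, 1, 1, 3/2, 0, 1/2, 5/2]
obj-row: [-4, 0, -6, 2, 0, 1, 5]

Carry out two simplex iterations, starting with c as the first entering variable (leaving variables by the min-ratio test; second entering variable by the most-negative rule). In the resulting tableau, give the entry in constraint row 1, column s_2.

-1/5

Ratio test on column c — row 1: (27/2)/1 = 27/2; row 2: (5/2)/1 = 5/2. Minimum is 5/2 at row 2 (b leaves); pivot element 1.
Divide row 2 by 1; eliminate column c from the other rows.
Second iteration: most negative obj-row entry is -4 in column a, so a enters.
Ratio test on column a — row 1: 11/5 = 11/5; row 2: entry 0 ≤ 0. Minimum is 11/5 at row 1 (s_1 leaves); pivot element 5.
Divide row 1 by 5; eliminate column a from the other rows.
After both pivots, the entry at constraint row 1, column s_2 is -1/5.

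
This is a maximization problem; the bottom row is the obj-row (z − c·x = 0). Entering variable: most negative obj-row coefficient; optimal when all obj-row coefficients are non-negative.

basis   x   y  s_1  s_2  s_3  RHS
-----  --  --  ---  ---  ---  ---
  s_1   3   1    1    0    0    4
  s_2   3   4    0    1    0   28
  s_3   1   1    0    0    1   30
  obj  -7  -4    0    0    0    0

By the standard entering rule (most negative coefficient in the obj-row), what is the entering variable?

Negative obj-row entries: x: -7, y: -4.
The most negative is -7 in column x, so x enters.

x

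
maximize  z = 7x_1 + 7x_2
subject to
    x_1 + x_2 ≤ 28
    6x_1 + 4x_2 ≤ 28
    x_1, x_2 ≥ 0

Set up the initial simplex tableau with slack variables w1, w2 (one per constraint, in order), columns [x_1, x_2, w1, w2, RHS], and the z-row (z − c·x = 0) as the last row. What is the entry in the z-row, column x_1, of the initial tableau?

The z-row carries the negated objective coefficients: the x_1 entry is -7.

-7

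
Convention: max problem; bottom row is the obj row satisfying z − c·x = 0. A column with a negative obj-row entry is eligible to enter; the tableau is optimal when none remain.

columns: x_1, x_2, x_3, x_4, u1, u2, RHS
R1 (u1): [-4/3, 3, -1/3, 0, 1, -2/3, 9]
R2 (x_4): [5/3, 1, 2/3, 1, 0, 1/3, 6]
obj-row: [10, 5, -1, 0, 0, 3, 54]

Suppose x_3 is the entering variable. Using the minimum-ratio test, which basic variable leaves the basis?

x_4

Column x_3 entries and ratios — u1: -1/3 ≤ 0, skip; x_4: 6/(2/3) = 9.
Smallest ratio is 9 in the row of x_4, so x_4 leaves.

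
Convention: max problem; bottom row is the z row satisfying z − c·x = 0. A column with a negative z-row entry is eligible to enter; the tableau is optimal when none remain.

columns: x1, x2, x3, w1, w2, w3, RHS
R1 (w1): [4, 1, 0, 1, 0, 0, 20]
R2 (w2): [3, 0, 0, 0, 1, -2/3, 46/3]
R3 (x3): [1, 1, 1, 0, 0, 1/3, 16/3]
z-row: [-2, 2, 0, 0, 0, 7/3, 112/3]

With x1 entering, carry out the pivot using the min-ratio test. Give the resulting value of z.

Ratio test on column x1 — row 1: 20/4 = 5; row 2: (46/3)/3 = 46/9; row 3: (16/3)/1 = 16/3. Minimum is 5 at row 1 (w1 leaves); pivot element 4.
Pivot on row 1; the z-row RHS becomes 112/3 − (-2)·5 = 142/3.

142/3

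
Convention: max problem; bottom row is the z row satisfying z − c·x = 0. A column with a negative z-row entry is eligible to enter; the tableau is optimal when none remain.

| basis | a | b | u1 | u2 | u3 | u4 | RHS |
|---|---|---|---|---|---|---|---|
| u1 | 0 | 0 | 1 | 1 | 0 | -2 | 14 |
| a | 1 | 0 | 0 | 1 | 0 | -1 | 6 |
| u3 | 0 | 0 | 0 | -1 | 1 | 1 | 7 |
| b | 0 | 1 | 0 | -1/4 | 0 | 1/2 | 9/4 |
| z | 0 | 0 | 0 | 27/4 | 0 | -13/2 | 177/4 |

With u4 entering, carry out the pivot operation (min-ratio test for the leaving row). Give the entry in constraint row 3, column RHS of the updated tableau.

Ratio test on column u4 — row 1: entry -2 ≤ 0; row 2: entry -1 ≤ 0; row 3: 7/1 = 7; row 4: (9/4)/(1/2) = 9/2. Minimum is 9/2 at row 4 (b leaves); pivot element 1/2.
Divide row 4 by 1/2; eliminate column u4 from the other rows.
Row 3 update in column RHS: 7 − 1·(9/2) = 5/2.

5/2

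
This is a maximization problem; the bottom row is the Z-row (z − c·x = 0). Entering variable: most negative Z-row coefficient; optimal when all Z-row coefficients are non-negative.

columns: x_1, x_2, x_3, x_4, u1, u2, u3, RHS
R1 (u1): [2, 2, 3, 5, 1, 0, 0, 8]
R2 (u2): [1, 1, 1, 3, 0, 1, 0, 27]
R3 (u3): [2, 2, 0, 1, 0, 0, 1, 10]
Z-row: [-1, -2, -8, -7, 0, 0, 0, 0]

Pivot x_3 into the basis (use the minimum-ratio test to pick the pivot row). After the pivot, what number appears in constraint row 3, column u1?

0

Ratio test on column x_3 — row 1: 8/3 = 8/3; row 2: 27/1 = 27; row 3: entry 0 ≤ 0. Minimum is 8/3 at row 1 (u1 leaves); pivot element 3.
Divide row 1 by 3; eliminate column x_3 from the other rows.
Row 3 update in column u1: 0 − 0·(1/3) = 0.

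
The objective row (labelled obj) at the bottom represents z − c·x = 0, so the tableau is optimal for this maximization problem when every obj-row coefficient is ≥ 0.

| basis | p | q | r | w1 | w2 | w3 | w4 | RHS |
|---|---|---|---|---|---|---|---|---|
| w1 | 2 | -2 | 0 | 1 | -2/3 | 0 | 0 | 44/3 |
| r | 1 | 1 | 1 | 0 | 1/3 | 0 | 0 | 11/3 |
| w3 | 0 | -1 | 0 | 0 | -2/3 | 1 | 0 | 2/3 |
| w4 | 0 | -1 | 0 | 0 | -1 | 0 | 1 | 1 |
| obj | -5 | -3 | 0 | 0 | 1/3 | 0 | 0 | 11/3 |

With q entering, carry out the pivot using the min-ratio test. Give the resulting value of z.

Ratio test on column q — row 1: entry -2 ≤ 0; row 2: (11/3)/1 = 11/3; row 3: entry -1 ≤ 0; row 4: entry -1 ≤ 0. Minimum is 11/3 at row 2 (r leaves); pivot element 1.
Pivot on row 2; the obj-row RHS becomes 11/3 − (-3)·(11/3) = 44/3.

44/3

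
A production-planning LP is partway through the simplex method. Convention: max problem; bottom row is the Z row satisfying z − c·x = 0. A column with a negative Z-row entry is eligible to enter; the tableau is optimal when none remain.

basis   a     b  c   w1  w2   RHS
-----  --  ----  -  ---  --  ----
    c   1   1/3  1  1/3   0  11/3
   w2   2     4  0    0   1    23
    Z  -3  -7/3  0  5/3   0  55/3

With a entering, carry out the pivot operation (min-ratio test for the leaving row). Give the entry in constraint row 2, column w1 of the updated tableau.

-2/3

Ratio test on column a — row 1: (11/3)/1 = 11/3; row 2: 23/2 = 23/2. Minimum is 11/3 at row 1 (c leaves); pivot element 1.
Divide row 1 by 1; eliminate column a from the other rows.
Row 2 update in column w1: 0 − 2·(1/3) = -2/3.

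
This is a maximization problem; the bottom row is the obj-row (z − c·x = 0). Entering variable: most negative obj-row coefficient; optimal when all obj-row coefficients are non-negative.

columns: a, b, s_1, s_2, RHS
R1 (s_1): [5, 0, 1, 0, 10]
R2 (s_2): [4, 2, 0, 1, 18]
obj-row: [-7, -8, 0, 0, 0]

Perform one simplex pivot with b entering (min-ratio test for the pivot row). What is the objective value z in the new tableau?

72

Ratio test on column b — row 1: entry 0 ≤ 0; row 2: 18/2 = 9. Minimum is 9 at row 2 (s_2 leaves); pivot element 2.
Pivot on row 2; the obj-row RHS becomes 0 − (-8)·9 = 72.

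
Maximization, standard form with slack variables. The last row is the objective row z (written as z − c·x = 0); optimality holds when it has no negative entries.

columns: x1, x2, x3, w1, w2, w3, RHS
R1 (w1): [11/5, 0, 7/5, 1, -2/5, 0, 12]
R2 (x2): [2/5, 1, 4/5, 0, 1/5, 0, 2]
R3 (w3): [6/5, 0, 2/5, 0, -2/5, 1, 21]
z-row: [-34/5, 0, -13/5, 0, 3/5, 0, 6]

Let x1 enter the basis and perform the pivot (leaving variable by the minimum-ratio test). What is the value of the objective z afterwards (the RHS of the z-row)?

Ratio test on column x1 — row 1: 12/(11/5) = 60/11; row 2: 2/(2/5) = 5; row 3: 21/(6/5) = 35/2. Minimum is 5 at row 2 (x2 leaves); pivot element 2/5.
Pivot on row 2; the z-row RHS becomes 6 − (-34/5)·5 = 40.

40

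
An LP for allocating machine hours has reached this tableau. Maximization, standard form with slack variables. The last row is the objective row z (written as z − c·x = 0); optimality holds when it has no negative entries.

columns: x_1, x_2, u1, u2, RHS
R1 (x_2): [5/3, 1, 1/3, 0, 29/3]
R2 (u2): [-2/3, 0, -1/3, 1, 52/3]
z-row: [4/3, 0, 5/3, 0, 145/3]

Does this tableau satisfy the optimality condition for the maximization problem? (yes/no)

yes

Every z-row coefficient is ≥ 0, so the tableau is optimal.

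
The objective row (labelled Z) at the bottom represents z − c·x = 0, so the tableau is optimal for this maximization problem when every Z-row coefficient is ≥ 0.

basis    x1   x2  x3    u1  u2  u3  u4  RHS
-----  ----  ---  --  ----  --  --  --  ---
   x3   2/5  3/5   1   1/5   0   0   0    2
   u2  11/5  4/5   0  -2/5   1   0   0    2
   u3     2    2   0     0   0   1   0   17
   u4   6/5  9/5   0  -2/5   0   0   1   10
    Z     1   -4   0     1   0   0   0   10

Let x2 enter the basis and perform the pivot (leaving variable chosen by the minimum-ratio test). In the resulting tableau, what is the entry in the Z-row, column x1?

Ratio test on column x2 — row 1: 2/(3/5) = 10/3; row 2: 2/(4/5) = 5/2; row 3: 17/2 = 17/2; row 4: 10/(9/5) = 50/9. Minimum is 5/2 at row 2 (u2 leaves); pivot element 4/5.
Divide row 2 by 4/5; eliminate column x2 from the other rows.
Z-row update in column x1: 1 − (-4)·(11/4) = 12.

12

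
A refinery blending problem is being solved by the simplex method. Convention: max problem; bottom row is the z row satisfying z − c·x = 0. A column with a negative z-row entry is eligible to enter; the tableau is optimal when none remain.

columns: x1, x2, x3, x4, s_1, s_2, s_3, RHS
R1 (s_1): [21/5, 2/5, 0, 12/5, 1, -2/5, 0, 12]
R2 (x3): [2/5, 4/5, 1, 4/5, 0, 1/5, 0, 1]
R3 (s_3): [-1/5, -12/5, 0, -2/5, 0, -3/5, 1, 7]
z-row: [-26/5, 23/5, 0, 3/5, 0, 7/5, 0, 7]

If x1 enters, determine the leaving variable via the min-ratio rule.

Column x1 entries and ratios — s_1: 12/(21/5) = 20/7; x3: 1/(2/5) = 5/2; s_3: -1/5 ≤ 0, skip.
Smallest ratio is 5/2 in the row of x3, so x3 leaves.

x3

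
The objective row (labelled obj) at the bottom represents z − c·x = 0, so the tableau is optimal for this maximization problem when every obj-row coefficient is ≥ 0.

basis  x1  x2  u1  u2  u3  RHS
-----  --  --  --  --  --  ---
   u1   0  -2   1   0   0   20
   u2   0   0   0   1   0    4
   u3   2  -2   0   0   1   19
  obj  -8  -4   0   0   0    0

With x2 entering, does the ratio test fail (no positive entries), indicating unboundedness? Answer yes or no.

yes

Every constraint-row entry in column x2 is ≤ 0, so increasing x2 is unbounded.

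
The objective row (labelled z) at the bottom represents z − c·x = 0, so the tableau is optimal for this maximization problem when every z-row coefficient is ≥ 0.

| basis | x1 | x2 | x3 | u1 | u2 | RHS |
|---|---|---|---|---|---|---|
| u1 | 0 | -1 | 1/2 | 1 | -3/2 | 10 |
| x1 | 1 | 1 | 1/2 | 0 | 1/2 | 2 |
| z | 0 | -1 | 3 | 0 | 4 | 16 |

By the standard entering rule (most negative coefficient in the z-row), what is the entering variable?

Negative z-row entries: x2: -1.
The most negative is -1 in column x2, so x2 enters.

x2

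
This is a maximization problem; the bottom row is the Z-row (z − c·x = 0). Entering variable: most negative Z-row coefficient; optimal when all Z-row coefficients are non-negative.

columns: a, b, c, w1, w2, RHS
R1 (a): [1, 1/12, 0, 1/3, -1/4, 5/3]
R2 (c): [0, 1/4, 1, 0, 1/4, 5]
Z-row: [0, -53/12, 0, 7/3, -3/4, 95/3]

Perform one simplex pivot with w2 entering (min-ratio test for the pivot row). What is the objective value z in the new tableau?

Ratio test on column w2 — row 1: entry -1/4 ≤ 0; row 2: 5/(1/4) = 20. Minimum is 20 at row 2 (c leaves); pivot element 1/4.
Pivot on row 2; the Z-row RHS becomes 95/3 − (-3/4)·20 = 140/3.

140/3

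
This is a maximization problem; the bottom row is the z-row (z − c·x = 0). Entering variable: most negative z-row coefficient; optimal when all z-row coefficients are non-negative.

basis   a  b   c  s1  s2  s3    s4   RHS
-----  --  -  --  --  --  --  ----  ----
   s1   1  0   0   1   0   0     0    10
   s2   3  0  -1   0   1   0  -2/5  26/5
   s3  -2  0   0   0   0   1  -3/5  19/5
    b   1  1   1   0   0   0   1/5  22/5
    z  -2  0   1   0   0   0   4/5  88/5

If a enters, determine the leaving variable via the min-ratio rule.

Column a entries and ratios — s1: 10/1 = 10; s2: (26/5)/3 = 26/15; s3: -2 ≤ 0, skip; b: (22/5)/1 = 22/5.
Smallest ratio is 26/15 in the row of s2, so s2 leaves.

s2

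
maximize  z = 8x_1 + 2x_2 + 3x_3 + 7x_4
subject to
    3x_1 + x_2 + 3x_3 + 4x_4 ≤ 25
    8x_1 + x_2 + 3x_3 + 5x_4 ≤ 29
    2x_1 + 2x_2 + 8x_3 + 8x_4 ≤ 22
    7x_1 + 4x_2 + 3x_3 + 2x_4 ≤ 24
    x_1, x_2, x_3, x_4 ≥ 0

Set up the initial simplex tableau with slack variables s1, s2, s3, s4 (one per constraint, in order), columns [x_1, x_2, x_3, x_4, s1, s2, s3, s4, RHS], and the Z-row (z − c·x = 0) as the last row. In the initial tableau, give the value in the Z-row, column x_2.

The Z-row carries the negated objective coefficients: the x_2 entry is -2.

-2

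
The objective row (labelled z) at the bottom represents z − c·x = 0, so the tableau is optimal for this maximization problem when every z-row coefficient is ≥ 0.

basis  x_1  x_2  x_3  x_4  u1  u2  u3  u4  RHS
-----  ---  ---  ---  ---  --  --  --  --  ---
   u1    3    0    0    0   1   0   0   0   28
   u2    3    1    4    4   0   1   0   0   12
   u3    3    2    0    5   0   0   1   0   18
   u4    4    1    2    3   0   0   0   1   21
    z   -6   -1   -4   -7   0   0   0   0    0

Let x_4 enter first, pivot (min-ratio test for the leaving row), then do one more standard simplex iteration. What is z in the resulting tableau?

Ratio test on column x_4 — row 1: entry 0 ≤ 0; row 2: 12/4 = 3; row 3: 18/5 = 18/5; row 4: 21/3 = 7. Minimum is 3 at row 2 (u2 leaves); pivot element 4.
Pivot on row 2; the z-row RHS becomes 0 − (-7)·3 = 21.
Next entering variable (most negative z-row entry -3/4): x_1.
Ratio test on column x_1 — row 1: 28/3 = 28/3; row 2: 3/(3/4) = 4; row 3: entry -3/4 ≤ 0; row 4: 12/(7/4) = 48/7. Minimum is 4 at row 2 (x_4 leaves); pivot element 3/4.
After the second pivot the z-row RHS is 21 − (-3/4)·4 = 24.

24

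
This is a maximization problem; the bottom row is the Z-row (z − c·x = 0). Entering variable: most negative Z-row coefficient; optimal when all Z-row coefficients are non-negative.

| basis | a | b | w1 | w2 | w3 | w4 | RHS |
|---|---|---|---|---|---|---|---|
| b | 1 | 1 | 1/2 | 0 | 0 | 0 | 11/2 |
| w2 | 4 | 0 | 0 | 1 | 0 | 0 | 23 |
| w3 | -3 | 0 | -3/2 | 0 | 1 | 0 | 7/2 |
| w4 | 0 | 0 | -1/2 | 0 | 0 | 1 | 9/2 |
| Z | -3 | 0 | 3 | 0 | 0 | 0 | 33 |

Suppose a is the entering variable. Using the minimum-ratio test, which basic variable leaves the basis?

b

Column a entries and ratios — b: (11/2)/1 = 11/2; w2: 23/4 = 23/4; w3: -3 ≤ 0, skip; w4: 0 ≤ 0, skip.
Smallest ratio is 11/2 in the row of b, so b leaves.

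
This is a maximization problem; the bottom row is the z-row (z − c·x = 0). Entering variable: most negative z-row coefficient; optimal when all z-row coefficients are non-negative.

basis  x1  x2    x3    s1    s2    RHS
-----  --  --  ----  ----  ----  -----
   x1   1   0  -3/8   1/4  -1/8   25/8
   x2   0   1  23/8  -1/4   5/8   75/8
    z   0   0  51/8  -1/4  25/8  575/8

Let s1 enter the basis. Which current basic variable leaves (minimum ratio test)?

Column s1 entries and ratios — x1: (25/8)/(1/4) = 25/2; x2: -1/4 ≤ 0, skip.
Smallest ratio is 25/2 in the row of x1, so x1 leaves.

x1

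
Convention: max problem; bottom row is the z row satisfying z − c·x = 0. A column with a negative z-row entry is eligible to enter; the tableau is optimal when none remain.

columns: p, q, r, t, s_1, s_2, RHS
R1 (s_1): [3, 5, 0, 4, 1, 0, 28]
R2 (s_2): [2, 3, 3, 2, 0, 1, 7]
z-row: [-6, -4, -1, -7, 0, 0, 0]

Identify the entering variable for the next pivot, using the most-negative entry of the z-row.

Negative z-row entries: p: -6, q: -4, r: -1, t: -7.
The most negative is -7 in column t, so t enters.

t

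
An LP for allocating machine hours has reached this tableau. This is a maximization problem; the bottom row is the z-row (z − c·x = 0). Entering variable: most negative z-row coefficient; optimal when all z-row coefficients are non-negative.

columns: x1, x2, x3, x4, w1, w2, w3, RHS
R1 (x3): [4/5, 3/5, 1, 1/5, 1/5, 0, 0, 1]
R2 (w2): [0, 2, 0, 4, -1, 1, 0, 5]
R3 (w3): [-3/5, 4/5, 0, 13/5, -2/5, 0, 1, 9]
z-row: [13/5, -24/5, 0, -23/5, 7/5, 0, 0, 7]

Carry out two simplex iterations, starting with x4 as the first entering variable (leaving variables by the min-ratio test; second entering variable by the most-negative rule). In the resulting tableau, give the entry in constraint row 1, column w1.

Ratio test on column x4 — row 1: 1/(1/5) = 5; row 2: 5/4 = 5/4; row 3: 9/(13/5) = 45/13. Minimum is 5/4 at row 2 (w2 leaves); pivot element 4.
Divide row 2 by 4; eliminate column x4 from the other rows.
Second iteration: most negative z-row entry is -5/2 in column x2, so x2 enters.
Ratio test on column x2 — row 1: (3/4)/(1/2) = 3/2; row 2: (5/4)/(1/2) = 5/2; row 3: entry -1/2 ≤ 0. Minimum is 3/2 at row 1 (x3 leaves); pivot element 1/2.
Divide row 1 by 1/2; eliminate column x2 from the other rows.
After both pivots, the entry at constraint row 1, column w1 is 1/2.

1/2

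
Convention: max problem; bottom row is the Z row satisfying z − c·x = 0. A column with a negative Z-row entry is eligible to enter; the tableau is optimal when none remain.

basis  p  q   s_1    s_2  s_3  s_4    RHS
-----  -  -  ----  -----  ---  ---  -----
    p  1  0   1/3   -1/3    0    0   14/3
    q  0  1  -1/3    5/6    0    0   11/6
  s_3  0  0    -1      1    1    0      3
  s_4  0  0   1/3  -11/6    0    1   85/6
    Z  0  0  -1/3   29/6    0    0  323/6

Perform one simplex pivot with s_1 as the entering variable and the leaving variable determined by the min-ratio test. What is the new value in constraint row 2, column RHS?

13/2

Ratio test on column s_1 — row 1: (14/3)/(1/3) = 14; row 2: entry -1/3 ≤ 0; row 3: entry -1 ≤ 0; row 4: (85/6)/(1/3) = 85/2. Minimum is 14 at row 1 (p leaves); pivot element 1/3.
Divide row 1 by 1/3; eliminate column s_1 from the other rows.
Row 2 update in column RHS: 11/6 − (-1/3)·14 = 13/2.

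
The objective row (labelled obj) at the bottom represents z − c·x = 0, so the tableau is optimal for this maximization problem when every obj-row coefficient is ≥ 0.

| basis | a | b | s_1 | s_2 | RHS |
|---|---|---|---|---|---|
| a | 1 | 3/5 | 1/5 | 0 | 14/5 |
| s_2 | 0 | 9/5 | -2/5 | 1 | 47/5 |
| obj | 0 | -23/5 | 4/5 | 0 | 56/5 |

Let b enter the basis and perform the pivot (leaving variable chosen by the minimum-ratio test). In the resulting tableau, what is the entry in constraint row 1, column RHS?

Ratio test on column b — row 1: (14/5)/(3/5) = 14/3; row 2: (47/5)/(9/5) = 47/9. Minimum is 14/3 at row 1 (a leaves); pivot element 3/5.
Divide row 1 by 3/5; eliminate column b from the other rows.
In the new row 1, the RHS entry is the old entry divided by the pivot: (14/5)/(3/5) = 14/3.

14/3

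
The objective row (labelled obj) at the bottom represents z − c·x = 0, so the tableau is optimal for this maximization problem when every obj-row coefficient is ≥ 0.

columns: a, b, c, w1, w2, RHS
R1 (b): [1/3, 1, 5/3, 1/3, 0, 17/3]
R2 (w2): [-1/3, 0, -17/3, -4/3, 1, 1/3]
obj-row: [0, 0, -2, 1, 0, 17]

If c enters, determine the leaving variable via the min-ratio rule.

Column c entries and ratios — b: (17/3)/(5/3) = 17/5; w2: -17/3 ≤ 0, skip.
Smallest ratio is 17/5 in the row of b, so b leaves.

b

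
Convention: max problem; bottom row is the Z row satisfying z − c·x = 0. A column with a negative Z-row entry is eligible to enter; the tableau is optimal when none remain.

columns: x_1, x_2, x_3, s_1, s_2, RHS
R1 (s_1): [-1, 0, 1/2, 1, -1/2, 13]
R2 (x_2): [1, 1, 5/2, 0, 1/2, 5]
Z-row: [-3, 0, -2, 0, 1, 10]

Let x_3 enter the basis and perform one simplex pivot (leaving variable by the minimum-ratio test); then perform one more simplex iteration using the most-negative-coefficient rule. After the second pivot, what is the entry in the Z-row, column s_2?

Ratio test on column x_3 — row 1: 13/(1/2) = 26; row 2: 5/(5/2) = 2. Minimum is 2 at row 2 (x_2 leaves); pivot element 5/2.
Divide row 2 by 5/2; eliminate column x_3 from the other rows.
Second iteration: most negative Z-row entry is -11/5 in column x_1, so x_1 enters.
Ratio test on column x_1 — row 1: entry -6/5 ≤ 0; row 2: 2/(2/5) = 5. Minimum is 5 at row 2 (x_3 leaves); pivot element 2/5.
Divide row 2 by 2/5; eliminate column x_1 from the other rows.
After both pivots, the entry at the Z-row, column s_2 is 5/2.

5/2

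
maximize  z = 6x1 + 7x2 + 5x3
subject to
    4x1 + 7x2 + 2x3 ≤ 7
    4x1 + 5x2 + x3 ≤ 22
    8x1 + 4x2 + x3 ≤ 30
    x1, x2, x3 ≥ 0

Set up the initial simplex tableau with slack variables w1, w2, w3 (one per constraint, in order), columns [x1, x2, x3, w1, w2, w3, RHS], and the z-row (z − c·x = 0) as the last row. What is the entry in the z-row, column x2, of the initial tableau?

The z-row carries the negated objective coefficients: the x2 entry is -7.

-7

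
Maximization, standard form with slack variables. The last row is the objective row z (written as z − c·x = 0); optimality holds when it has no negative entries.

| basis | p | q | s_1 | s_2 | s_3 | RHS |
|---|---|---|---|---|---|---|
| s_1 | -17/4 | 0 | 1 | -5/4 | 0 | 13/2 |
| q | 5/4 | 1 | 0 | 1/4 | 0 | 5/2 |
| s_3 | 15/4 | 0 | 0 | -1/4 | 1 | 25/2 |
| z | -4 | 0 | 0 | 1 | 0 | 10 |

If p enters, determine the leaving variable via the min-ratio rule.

Column p entries and ratios — s_1: -17/4 ≤ 0, skip; q: (5/2)/(5/4) = 2; s_3: (25/2)/(15/4) = 10/3.
Smallest ratio is 2 in the row of q, so q leaves.

q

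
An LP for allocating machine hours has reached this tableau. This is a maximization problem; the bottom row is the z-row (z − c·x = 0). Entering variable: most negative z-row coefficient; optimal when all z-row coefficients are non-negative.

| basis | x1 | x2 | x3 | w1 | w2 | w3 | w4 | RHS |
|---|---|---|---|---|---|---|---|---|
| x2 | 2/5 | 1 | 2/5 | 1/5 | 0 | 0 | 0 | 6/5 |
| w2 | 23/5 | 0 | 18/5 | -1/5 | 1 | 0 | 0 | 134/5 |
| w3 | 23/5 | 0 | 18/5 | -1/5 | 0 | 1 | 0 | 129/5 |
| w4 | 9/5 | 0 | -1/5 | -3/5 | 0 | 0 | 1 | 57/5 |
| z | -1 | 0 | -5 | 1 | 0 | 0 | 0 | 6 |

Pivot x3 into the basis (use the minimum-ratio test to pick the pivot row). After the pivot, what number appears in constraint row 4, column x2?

Ratio test on column x3 — row 1: (6/5)/(2/5) = 3; row 2: (134/5)/(18/5) = 67/9; row 3: (129/5)/(18/5) = 43/6; row 4: entry -1/5 ≤ 0. Minimum is 3 at row 1 (x2 leaves); pivot element 2/5.
Divide row 1 by 2/5; eliminate column x3 from the other rows.
Row 4 update in column x2: 0 − (-1/5)·(5/2) = 1/2.

1/2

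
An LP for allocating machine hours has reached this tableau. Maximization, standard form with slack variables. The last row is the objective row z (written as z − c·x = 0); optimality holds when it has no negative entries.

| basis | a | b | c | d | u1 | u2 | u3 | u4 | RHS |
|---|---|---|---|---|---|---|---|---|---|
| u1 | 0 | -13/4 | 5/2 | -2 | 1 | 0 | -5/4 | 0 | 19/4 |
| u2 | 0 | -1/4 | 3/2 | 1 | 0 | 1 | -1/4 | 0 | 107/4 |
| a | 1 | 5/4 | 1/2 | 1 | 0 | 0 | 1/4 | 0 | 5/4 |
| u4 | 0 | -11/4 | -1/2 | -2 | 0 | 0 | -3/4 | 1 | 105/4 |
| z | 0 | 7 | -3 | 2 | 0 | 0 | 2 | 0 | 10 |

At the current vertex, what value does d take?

0

d is not in the basis, so in the current basic feasible solution d = 0.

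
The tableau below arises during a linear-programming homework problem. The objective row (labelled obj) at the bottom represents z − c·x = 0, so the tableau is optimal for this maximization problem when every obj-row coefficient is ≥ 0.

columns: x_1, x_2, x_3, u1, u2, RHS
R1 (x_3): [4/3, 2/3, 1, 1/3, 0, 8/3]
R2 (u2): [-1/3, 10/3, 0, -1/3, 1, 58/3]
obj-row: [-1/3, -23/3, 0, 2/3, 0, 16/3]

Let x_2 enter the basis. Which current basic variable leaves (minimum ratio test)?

Column x_2 entries and ratios — x_3: (8/3)/(2/3) = 4; u2: (58/3)/(10/3) = 29/5.
Smallest ratio is 4 in the row of x_3, so x_3 leaves.

x_3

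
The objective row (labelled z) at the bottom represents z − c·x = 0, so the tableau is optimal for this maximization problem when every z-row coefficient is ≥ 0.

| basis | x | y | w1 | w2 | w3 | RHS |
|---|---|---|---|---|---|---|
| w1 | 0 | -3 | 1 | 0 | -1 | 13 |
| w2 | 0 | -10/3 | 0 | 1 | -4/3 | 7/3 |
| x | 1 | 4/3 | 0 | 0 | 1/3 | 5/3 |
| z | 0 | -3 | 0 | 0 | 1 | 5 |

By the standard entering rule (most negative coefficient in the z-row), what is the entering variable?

Negative z-row entries: y: -3.
The most negative is -3 in column y, so y enters.

y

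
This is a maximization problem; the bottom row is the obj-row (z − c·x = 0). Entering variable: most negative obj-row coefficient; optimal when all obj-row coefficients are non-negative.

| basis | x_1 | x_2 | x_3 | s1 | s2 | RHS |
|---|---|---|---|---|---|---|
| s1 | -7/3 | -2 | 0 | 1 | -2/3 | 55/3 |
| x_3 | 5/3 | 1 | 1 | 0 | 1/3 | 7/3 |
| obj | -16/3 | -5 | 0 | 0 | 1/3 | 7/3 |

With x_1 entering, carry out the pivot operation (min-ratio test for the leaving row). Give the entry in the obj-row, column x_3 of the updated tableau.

16/5

Ratio test on column x_1 — row 1: entry -7/3 ≤ 0; row 2: (7/3)/(5/3) = 7/5. Minimum is 7/5 at row 2 (x_3 leaves); pivot element 5/3.
Divide row 2 by 5/3; eliminate column x_1 from the other rows.
obj-row update in column x_3: 0 − (-16/3)·(3/5) = 16/5.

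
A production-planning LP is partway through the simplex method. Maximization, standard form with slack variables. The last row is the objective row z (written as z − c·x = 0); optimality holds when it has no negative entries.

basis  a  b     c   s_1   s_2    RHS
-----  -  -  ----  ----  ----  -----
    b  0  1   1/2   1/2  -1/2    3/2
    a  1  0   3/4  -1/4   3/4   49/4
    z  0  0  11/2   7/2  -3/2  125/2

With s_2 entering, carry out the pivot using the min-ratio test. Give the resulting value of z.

Ratio test on column s_2 — row 1: entry -1/2 ≤ 0; row 2: (49/4)/(3/4) = 49/3. Minimum is 49/3 at row 2 (a leaves); pivot element 3/4.
Pivot on row 2; the z-row RHS becomes 125/2 − (-3/2)·(49/3) = 87.

87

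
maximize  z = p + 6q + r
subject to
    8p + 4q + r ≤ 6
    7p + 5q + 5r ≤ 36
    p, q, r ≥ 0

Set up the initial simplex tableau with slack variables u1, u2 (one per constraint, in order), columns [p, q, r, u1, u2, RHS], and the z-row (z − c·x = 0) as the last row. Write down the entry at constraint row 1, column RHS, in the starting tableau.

6

The RHS of constraint 1 is b_1 = 6.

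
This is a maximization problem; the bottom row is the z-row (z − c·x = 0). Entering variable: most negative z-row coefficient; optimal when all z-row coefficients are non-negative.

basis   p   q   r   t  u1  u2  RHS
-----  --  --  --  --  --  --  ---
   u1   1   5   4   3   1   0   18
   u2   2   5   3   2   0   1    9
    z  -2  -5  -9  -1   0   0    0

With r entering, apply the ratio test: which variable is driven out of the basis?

u2

Column r entries and ratios — u1: 18/4 = 9/2; u2: 9/3 = 3.
Smallest ratio is 3 in the row of u2, so u2 leaves.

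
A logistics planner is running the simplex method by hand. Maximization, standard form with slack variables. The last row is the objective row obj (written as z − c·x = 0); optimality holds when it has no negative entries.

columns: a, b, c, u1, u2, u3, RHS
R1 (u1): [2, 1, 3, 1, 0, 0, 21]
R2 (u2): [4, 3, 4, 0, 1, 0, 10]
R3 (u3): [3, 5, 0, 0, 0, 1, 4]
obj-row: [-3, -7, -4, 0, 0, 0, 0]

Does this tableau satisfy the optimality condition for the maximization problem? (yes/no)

The obj-row has a negative entry -7 in column b, so it is not optimal.

no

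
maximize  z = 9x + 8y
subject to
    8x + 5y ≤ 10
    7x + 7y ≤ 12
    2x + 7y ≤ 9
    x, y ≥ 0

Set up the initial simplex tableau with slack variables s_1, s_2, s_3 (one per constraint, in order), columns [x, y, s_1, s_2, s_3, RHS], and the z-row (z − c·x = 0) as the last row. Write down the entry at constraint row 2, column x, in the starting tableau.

Constraint 2 has coefficient 7 on x.

7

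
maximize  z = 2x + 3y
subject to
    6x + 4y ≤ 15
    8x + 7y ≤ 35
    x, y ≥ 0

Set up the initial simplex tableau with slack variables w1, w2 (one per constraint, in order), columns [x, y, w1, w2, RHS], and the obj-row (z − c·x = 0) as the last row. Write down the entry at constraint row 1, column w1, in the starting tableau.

Slack w1 belongs to constraint 1; its column is the unit vector e_1, so the entry in row 1 is 1.

1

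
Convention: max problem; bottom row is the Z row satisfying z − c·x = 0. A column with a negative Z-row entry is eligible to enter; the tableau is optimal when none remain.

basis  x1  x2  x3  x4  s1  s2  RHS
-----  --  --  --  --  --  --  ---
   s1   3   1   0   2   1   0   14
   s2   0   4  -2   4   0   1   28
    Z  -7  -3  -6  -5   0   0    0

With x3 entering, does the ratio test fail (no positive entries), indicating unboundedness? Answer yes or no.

Every constraint-row entry in column x3 is ≤ 0, so increasing x3 is unbounded.

yes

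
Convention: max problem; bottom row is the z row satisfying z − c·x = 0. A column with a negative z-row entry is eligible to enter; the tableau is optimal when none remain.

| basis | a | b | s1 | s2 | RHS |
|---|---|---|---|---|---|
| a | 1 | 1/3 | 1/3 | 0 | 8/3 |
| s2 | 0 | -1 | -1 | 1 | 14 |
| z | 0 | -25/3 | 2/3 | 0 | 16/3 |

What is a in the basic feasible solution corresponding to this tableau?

a is basic (row 1); its value is the RHS of that row, 8/3.

8/3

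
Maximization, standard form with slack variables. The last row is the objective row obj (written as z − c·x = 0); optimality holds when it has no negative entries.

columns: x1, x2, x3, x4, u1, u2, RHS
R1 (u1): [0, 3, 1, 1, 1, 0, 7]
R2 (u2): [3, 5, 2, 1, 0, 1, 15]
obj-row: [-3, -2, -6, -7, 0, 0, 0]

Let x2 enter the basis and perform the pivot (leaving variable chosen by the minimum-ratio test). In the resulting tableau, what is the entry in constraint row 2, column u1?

-5/3

Ratio test on column x2 — row 1: 7/3 = 7/3; row 2: 15/5 = 3. Minimum is 7/3 at row 1 (u1 leaves); pivot element 3.
Divide row 1 by 3; eliminate column x2 from the other rows.
Row 2 update in column u1: 0 − 5·(1/3) = -5/3.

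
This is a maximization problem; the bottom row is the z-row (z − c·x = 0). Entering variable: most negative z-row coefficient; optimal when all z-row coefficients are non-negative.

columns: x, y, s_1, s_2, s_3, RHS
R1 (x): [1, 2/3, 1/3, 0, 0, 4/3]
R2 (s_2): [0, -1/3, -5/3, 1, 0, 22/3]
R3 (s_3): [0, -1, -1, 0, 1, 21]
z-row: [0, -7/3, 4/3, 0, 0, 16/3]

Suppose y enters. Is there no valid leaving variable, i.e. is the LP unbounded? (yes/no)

no

Column y has positive entries in row(s) 1, so the ratio test bounds it — not unbounded.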